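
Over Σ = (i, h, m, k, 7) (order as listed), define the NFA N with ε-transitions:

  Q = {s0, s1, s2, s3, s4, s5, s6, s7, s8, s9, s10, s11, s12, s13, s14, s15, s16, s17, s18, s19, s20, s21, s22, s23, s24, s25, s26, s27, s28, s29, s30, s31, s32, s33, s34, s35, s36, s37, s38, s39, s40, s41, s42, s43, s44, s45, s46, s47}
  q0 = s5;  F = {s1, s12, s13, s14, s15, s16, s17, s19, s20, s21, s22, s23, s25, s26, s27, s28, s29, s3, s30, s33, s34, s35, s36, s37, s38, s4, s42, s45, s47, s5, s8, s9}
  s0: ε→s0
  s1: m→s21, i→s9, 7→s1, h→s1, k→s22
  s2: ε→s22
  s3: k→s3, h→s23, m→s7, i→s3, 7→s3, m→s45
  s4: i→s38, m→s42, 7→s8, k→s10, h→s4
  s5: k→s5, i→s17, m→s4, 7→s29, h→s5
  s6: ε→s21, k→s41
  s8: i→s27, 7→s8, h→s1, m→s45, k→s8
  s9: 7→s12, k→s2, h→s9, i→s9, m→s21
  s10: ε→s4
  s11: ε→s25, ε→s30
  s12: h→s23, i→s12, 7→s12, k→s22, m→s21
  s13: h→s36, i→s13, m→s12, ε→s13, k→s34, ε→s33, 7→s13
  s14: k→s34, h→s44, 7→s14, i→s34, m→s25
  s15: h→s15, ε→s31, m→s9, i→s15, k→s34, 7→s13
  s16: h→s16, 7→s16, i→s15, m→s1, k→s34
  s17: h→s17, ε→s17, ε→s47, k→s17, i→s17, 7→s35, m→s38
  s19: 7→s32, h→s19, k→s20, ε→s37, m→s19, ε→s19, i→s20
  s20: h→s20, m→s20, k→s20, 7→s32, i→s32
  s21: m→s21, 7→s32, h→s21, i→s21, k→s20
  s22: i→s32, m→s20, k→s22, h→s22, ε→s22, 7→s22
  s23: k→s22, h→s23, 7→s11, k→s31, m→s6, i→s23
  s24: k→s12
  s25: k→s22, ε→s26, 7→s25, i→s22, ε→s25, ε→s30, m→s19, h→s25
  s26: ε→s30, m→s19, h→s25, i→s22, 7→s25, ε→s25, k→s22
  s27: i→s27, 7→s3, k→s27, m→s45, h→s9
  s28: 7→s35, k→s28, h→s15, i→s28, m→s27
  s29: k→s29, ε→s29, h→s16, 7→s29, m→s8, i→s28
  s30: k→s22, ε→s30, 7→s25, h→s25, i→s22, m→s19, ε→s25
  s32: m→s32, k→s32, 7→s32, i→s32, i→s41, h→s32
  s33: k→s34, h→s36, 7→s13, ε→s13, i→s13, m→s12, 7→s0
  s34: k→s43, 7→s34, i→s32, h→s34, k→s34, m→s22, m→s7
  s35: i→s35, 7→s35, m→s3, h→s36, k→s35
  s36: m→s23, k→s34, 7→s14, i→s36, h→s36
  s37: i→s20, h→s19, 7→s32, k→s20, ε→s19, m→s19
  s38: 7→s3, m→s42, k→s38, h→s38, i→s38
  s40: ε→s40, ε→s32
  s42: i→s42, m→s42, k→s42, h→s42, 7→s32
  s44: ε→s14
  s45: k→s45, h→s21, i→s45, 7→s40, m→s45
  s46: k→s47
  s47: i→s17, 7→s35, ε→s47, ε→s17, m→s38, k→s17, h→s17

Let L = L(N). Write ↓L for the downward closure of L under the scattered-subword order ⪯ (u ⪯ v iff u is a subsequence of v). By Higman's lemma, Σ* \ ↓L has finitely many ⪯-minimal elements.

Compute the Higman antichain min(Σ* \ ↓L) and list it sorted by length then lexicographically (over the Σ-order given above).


|Q|=48, |F|=32, |δ|=203 (29 ε).
min D↑ (28 st, q0=0, F={12}): 0:i→1,h→0,m→2,k→0,7→3 1:i→1,h→1,m→4,k→1,7→5 2:i→4,h→2,m→6,k→2,7→7 3:i→8,h→9,m→7,k→3,7→3 4:i→4,h→4,m→6,k→4,7→10 5:i→5,h→11,m→10,k→5,7→5 6:i→6,h→6,m→6,k→6,7→12 7:i→13,h→14,m→15,k→7,7→7 8:i→8,h→16,m→13,k→8,7→5 9:i→16,h→9,m→14,k→17,7→9 10:i→10,h→18,m→15,k→10,7→10 11:i→11,h→11,m→18,k→17,7→19 12:i→12,h→12,m→12,k→12,7→12 13:i→13,h→20,m→15,k→13,7→10 14:i→20,h→14,m→21,k→22,7→14 15:i→15,h→21,m→15,k→15,7→12 16:i→16,h→16,m→20,k→17,7→23 17:i→12,h→17,m→22,k→17,7→17 18:i→18,h→18,m→21,k→22,7→24 19:i→17,h→19,m→24,k→17,7→19 20:i→20,h→20,m→21,k→22,7→25 21:i→21,h→21,m→21,k→26,7→12 22:i→12,h→22,m→26,k→22,7→22 23:i→23,h→11,m→25,k→17,7→23 24:i→22,h→24,m→27,k→22,7→24 25:i→25,h→18,m→21,k→22,7→25 26:i→12,h→26,m→26,k→26,7→12 27:i→26,h→27,m→27,k→26,7→12 (ε-aug+det+¬).
'mm7': run [44, 28, 11, 3] end={s32,s40,s41} — reject; 3/3 del acc.
'7hki': N↓-sim [44, 37, 29, 9, 2] end={s32,s41} ∉↓L; 4/4 deletions ∈↓L.
'i7h7ii': run [44, 37, 28, 20, 15, 7, 2] end={s32,s41} — reject; 6/6 single-dels accept.
3 obstructions.

Antichain: [mm7, 7hki, i7h7ii].


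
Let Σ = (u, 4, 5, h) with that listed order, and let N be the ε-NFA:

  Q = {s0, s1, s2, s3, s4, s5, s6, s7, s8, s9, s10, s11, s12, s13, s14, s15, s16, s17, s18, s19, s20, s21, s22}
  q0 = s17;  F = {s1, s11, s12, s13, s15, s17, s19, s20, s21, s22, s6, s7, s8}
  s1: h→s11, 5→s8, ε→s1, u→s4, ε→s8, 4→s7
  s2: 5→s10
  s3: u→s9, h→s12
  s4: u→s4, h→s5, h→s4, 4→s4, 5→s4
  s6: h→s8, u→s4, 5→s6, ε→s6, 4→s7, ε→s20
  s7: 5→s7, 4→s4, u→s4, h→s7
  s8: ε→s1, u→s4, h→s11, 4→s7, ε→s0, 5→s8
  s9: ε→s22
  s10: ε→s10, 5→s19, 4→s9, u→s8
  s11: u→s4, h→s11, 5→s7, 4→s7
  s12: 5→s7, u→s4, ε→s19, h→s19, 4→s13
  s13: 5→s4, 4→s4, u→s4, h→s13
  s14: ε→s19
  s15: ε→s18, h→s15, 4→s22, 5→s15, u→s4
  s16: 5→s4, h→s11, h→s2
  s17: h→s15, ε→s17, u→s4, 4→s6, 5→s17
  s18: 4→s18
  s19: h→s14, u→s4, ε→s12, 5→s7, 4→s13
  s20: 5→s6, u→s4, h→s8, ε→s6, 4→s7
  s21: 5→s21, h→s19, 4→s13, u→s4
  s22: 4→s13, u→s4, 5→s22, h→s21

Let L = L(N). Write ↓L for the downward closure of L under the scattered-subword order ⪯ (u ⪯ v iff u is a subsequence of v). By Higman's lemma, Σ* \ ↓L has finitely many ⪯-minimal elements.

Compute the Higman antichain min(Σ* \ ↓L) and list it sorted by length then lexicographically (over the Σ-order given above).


min(Σ*\↓L) = [u, 444, h445, 4hh54].

|Q|=23, |F|=13, |δ|=81 (14 ε).
min D↑ (11 st, q0=0, F={1}): 0:u→1,4→2,5→0,h→3 1:u→1,4→1,5→1,h→1 2:u→1,4→4,5→2,h→5 3:u→1,4→6,5→3,h→3 4:u→1,4→1,5→4,h→4 5:u→1,4→4,5→5,h→7 6:u→1,4→8,5→6,h→9 7:u→1,4→4,5→4,h→7 8:u→1,4→1,5→1,h→8 9:u→1,4→8,5→9,h→10 10:u→1,4→8,5→4,h→10 (ε-aug+det+¬).
'u': N↓-sim [18, 2] end={s4,s5} ∉↓L; 1/1 del acc.
'444': |S_i|=[18, 16, 5, 3] end={s18,s4,s5} ∉↓L; 3/3 del acc.
'h445': N↓-sim [18, 15, 10, 4, 2] end={s4,s5} ∉↓L; 4/4 deletions ∈↓L.
'4hh54': |S_i|=[18, 16, 12, 8, 3, 2] end={s4,s5} — reject; 5/5 single-dels accept.
4 obstructions.


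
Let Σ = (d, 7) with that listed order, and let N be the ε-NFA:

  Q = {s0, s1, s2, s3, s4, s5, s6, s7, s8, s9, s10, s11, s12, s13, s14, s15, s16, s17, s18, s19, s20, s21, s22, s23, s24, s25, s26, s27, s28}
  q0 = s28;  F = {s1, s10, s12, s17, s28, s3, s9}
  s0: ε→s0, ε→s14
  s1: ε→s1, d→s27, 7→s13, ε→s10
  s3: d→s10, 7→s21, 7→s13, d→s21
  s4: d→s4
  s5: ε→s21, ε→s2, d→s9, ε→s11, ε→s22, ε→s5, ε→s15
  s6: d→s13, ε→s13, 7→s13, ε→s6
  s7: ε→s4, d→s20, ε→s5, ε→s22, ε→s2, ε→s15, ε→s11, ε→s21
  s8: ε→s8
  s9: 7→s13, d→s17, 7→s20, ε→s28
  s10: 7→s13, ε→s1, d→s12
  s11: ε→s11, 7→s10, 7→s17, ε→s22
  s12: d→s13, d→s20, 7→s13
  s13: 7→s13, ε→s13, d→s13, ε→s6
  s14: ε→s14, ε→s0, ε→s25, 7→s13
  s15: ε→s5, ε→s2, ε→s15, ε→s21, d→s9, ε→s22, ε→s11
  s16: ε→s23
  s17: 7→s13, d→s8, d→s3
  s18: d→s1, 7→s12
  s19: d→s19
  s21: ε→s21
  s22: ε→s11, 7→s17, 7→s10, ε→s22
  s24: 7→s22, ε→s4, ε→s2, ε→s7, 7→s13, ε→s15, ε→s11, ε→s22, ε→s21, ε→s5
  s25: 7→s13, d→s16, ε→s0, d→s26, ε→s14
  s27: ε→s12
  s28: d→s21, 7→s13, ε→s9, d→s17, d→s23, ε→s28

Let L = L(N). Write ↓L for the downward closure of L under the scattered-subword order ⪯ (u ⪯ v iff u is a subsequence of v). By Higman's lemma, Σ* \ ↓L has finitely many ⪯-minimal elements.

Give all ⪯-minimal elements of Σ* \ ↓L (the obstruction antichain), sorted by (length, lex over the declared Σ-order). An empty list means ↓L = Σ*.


Antichain: [7, ddddd].

|Q|=29, |F|=7, |δ|=94 (52 ε).
min D↑ (6 st, q0=0, F={2}): 0:d→1,7→2 1:d→3,7→2 2:d→2,7→2 3:d→4,7→2 4:d→5,7→2 5:d→2,7→2.
'7': run [14, 4] end={s13,s20,s21,s6} rej; 1/1 deletions ∈↓L.
'ddddd': N↓-sim [14, 12, 10, 8, 5, 3] end={s13,s20,s6} rej; 5/5 single-dels accept.
2 words, ⪯-incomp.


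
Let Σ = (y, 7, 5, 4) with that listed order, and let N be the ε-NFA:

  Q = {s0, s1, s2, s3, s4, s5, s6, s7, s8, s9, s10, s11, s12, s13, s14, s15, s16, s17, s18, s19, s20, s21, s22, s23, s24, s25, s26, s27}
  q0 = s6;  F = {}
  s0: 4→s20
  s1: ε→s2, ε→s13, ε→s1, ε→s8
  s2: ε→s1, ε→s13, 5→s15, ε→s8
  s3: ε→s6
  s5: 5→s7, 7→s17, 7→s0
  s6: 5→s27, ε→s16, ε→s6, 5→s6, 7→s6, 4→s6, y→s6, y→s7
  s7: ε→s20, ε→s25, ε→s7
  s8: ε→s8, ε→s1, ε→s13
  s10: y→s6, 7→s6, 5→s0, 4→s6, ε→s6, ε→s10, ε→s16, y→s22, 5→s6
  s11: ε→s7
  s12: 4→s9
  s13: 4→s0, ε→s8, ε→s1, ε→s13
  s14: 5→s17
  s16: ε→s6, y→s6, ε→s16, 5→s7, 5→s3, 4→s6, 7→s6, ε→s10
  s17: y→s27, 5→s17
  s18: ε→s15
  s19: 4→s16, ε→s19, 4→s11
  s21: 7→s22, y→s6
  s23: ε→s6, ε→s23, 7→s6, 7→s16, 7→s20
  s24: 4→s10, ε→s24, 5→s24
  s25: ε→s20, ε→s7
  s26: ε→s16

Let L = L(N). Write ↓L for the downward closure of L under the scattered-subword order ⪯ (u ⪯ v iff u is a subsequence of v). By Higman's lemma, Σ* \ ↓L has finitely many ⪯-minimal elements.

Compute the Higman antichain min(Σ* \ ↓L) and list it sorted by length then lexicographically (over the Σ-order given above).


|Q|=28, |F|=0, |δ|=70 (34 ε).
min D↑ (1 st, q0=0, F={0}): 0:y→0,7→0,5→0,4→0.
ε ∈ L(D↑) ⇒ ↓L = ∅.

Antichain: [ε].


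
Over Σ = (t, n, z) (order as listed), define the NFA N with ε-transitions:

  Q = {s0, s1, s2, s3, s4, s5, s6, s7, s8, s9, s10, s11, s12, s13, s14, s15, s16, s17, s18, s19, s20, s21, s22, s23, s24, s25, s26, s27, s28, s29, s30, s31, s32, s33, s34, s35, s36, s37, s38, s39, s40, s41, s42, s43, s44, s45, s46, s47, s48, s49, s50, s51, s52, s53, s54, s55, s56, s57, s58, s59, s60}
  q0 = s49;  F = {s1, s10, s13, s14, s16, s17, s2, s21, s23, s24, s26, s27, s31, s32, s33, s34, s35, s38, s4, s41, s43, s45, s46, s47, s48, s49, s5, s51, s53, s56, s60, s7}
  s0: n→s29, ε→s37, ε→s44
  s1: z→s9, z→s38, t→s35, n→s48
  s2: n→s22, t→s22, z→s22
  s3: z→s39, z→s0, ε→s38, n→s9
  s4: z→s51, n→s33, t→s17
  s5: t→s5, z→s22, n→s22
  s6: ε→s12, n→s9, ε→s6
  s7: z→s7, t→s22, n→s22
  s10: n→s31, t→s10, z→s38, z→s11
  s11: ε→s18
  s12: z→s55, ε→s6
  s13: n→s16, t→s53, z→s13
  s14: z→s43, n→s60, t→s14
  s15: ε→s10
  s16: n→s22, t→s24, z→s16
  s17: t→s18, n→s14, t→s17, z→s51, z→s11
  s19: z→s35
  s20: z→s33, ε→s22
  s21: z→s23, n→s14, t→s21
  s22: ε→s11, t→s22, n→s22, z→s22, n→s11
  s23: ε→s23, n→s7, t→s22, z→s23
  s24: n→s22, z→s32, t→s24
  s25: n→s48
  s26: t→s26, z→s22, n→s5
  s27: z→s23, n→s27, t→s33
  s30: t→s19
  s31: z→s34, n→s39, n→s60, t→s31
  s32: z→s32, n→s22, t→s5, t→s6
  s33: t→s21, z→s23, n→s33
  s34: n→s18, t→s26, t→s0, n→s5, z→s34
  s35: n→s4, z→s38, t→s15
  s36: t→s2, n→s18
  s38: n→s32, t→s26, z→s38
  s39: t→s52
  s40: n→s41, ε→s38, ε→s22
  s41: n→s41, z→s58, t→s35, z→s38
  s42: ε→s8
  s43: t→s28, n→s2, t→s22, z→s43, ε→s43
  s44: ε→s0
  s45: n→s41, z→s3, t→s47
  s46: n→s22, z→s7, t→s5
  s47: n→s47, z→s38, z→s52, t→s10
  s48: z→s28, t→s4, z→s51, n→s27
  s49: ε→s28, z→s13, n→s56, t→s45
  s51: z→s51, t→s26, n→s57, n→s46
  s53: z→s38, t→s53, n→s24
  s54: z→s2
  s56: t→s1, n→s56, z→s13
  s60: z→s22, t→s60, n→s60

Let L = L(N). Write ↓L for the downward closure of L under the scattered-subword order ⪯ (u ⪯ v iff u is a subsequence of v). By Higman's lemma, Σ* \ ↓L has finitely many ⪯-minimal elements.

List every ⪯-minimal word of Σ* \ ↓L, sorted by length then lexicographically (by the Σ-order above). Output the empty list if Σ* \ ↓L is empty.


|Q|=61, |F|=32, |δ|=145 (17 ε).
min D↑ (33 st, q0=0, F={16}): 0:t→1,n→2,z→3 1:t→4,n→5,z→6 2:t→7,n→2,z→3 3:t→8,n→9,z→3 4:t→10,n→4,z→6 5:t→11,n→5,z→6 6:t→12,n→13,z→6 7:t→11,n→14,z→6 8:t→8,n→15,z→6 9:t→15,n→16,z→9 10:t→10,n→17,z→6 11:t→10,n→18,z→6 12:t→12,n→19,z→16 13:t→19,n→16,z→13 14:t→18,n→20,z→21 15:t→15,n→16,z→13 16:t→16,n→16,z→16 17:t→17,n→22,z→23 18:t→24,n→25,z→21 19:t→19,n→16,z→16 20:t→25,n→20,z→26 21:t→12,n→27,z→21 22:t→22,n→22,z→16 23:t→12,n→19,z→23 24:t→24,n→28,z→21 25:t→29,n→25,z→26 26:t→16,n→30,z→26 27:t→19,n→16,z→30 28:t→28,n→22,z→31 29:t→29,n→28,z→26 30:t→16,n→16,z→30 31:t→16,n→32,z→31 32:t→16,n→16,z→16.
'znn': |S_i|=[50, 32, 16, 4] end={s11,s18,s22,s9} — reject; 3/3 del acc.
'tztz': |S_i|=[50, 46, 28, 15, 4] end={s11,s18,s22,s55} — reject; 4/4 deletions ∈↓L.
'tttnnz': N↓-sim [50, 46, 39, 35, 27, 10, 3] end={s11,s18,s22} ∉↓L; 6/6 single-dels accept.
'ntnnzt': run [50, 47, 41, 35, 20, 8, 4] end={s11,s18,s22,s28} ∉↓L; 6/6 del acc.
4 words, ⪯-incomp.

min(Σ*\↓L) = [znn, tztz, tttnnz, ntnnzt].


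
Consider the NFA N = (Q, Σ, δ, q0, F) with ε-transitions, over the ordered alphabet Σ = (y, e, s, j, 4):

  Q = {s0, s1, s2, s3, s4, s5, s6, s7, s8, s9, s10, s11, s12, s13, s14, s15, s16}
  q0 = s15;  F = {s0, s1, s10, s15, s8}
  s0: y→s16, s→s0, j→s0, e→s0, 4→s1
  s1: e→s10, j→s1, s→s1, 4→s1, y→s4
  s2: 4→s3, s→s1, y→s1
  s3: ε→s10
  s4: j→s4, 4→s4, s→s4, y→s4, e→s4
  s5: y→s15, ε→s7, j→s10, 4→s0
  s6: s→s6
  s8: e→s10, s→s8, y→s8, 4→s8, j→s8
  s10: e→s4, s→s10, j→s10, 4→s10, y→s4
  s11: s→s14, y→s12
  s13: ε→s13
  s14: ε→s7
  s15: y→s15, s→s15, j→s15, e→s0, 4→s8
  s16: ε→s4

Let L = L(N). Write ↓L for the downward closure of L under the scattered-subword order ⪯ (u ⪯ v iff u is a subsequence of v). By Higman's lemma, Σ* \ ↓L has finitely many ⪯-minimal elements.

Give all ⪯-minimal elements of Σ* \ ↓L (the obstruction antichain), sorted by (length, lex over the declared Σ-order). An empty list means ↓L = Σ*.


|Q|=17, |F|=5, |δ|=44 (5 ε).
min D↑ (6 st, q0=0, F={3}): 0:y→0,e→1,s→0,j→0,4→2 1:y→3,e→1,s→1,j→1,4→4 2:y→2,e→5,s→2,j→2,4→2 3:y→3,e→3,s→3,j→3,4→3 4:y→3,e→5,s→4,j→4,4→4 5:y→3,e→3,s→5,j→5,4→5 [Hopcroft].
'ey': run [7, 5, 2] end={s16,s4} — reject; 2/2 single-dels accept.
'4ee': run [7, 4, 2, 1] end={s4} — reject; 3/3 del acc.
2 words, ⪯-incomp.

A = [ey, 4ee].


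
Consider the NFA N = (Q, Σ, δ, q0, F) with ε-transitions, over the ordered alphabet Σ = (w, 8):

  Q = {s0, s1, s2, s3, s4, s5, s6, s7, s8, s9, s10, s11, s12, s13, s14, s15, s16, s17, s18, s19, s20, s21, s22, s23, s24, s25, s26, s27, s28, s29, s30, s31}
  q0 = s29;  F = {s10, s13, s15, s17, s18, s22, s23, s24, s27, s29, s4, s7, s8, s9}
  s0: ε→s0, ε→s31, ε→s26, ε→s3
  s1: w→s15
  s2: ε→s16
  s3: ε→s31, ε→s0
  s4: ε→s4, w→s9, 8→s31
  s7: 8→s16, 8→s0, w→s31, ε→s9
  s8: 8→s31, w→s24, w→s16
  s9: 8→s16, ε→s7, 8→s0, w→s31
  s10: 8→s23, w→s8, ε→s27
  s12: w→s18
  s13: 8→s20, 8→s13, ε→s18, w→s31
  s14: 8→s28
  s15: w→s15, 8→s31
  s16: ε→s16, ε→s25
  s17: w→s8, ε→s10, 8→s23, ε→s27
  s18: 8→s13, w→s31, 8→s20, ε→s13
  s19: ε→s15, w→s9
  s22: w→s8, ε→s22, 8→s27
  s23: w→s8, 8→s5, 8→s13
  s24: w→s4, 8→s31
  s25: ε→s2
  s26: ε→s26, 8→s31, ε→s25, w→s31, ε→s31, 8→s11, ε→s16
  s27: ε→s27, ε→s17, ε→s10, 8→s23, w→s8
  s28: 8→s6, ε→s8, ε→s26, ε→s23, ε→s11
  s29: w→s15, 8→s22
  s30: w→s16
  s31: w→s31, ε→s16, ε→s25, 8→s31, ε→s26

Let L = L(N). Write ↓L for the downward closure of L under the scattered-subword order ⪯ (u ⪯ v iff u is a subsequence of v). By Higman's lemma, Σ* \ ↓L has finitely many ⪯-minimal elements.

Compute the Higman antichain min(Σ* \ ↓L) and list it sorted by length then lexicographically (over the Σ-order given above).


|Q|=32, |F|=14, |δ|=79 (34 ε).
min D↑ (11 st, q0=0, F={3}): 0:w→1,8→2 1:w→1,8→3 2:w→4,8→5 3:w→3,8→3 4:w→6,8→3 5:w→4,8→7 6:w→8,8→3 7:w→4,8→9 8:w→10,8→3 9:w→3,8→9 10:w→3,8→3 [Hopcroft].
'w8': N↓-sim [24, 14, 8] end={s0,s11,s16,s2,s25,s26,s3,s31} rej; 2/2 single-dels accept.
'8888w': N↓-sim [24, 22, 21, 18, 12, 6] end={s11,s16,s2,s25,s26,s31} — reject; 5/5 del acc.
'8wwwww': run [24, 22, 13, 12, 11, 10, 6] end={s11,s16,s2,s25,s26,s31} ∉↓L; 6/6 del acc.
3 words, ⪯-incomp.

min(Σ*\↓L) = [w8, 8888w, 8wwwww].


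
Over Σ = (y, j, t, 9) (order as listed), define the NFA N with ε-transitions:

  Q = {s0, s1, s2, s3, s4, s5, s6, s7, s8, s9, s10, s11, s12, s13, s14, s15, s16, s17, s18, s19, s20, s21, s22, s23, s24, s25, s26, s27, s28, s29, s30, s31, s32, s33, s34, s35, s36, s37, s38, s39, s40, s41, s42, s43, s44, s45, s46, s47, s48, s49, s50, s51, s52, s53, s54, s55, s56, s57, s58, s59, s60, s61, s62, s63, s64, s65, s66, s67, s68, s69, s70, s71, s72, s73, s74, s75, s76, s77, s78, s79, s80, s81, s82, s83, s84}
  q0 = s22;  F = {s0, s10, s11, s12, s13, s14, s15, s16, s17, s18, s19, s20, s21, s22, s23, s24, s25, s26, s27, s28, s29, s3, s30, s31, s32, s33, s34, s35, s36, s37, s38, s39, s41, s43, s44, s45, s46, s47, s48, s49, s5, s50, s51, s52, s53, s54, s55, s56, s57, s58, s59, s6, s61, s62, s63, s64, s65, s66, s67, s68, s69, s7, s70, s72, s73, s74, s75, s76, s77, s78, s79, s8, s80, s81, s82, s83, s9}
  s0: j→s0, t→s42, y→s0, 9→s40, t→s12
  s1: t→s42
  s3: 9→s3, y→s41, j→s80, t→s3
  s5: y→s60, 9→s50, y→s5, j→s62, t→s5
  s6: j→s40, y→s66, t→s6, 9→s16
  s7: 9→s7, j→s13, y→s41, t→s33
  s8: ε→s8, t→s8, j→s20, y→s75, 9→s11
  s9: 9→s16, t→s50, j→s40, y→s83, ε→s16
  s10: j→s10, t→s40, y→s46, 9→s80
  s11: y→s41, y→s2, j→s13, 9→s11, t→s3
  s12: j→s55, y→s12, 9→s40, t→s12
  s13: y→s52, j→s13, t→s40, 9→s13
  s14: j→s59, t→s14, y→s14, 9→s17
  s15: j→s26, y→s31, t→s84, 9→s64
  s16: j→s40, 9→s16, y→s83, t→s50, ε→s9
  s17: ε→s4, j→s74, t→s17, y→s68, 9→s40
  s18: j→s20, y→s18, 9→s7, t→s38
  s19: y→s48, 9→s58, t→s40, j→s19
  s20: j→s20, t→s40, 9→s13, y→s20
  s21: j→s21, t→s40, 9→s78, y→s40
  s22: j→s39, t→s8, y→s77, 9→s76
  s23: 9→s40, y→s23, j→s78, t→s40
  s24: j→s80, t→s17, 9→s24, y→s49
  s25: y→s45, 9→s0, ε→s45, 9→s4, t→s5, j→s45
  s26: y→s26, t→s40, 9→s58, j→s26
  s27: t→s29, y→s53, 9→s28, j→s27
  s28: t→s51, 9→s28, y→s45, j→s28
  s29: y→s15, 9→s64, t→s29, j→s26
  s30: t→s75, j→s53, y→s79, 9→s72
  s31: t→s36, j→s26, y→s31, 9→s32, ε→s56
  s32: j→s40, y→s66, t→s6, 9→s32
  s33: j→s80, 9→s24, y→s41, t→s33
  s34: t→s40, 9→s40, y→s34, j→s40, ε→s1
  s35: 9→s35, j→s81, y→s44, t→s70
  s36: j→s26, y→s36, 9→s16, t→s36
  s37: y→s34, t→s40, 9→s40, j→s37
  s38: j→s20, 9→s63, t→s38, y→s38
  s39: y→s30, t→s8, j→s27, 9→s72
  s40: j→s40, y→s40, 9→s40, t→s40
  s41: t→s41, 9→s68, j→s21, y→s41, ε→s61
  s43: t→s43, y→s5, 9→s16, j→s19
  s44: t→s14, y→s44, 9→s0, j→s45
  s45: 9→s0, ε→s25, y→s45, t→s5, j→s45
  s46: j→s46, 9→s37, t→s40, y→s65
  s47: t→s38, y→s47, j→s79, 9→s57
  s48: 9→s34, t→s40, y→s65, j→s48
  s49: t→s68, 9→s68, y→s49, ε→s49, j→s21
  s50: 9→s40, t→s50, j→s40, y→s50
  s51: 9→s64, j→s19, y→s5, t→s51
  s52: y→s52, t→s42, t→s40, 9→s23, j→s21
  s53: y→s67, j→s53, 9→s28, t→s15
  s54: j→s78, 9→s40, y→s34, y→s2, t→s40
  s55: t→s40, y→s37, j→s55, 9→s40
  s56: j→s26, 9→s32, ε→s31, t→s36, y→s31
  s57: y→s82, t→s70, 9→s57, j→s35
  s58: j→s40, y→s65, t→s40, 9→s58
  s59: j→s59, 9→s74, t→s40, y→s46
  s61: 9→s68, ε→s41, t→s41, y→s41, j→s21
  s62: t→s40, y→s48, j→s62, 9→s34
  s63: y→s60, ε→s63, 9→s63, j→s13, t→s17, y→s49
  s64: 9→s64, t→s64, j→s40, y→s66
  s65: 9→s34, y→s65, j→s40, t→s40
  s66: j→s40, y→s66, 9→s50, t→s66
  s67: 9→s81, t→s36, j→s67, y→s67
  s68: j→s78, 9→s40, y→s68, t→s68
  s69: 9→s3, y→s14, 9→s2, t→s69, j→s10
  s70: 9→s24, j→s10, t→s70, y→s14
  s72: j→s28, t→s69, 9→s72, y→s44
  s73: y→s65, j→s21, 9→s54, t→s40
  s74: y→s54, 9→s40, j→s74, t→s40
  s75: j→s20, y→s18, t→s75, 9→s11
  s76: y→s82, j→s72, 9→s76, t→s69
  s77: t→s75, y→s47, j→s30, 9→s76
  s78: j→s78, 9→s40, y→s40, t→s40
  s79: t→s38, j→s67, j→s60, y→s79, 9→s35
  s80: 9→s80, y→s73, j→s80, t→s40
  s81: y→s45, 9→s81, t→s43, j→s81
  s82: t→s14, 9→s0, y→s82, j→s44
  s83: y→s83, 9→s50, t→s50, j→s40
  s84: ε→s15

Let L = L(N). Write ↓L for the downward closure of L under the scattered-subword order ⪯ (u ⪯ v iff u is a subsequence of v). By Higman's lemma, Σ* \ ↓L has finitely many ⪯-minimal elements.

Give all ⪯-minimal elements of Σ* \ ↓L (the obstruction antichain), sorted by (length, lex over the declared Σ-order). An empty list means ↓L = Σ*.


min(Σ*\↓L) = [tjt, 9y99, jjt9j, t9yjy, yyt9t9, 9tjyyj].

|Q|=85, |F|=77, |δ|=336 (14 ε).
min D↑ (74 st, q0=0, F={22}): 0:y→1,j→2,t→3,9→4 1:y→5,j→6,t→7,9→4 2:y→6,j→8,t→3,9→9 3:y→7,j→10,t→3,9→11 4:y→12,j→9,t→13,9→4 5:y→5,j→14,t→15,9→16 6:y→14,j→17,t→7,9→9 7:y→18,j→10,t→7,9→11 8:y→17,j→8,t→19,9→20 9:y→21,j→20,t→13,9→9 10:y→10,j→10,t→22,9→23 11:y→24,j→23,t→25,9→11 12:y→12,j→21,t→26,9→27 13:y→26,j→28,t→13,9→25 14:y→14,j→29,t→15,9→30 15:y→15,j→10,t→15,9→31 16:y→12,j→30,t→32,9→16 17:y→29,j→17,t→33,9→20 18:y→18,j→10,t→15,9→34 19:y→33,j→35,t→19,9→36 20:y→37,j→20,t→38,9→20 21:y→21,j→37,t→26,9→27 22:y→22,j→22,t→22,9→22 23:y→39,j→23,t→22,9→23 24:y→24,j→40,t→24,9→41 25:y→24,j→42,t→25,9→25 26:y→26,j→43,t→26,9→44 27:y→27,j→27,t→45,9→22 28:y→46,j→28,t→22,9→42 29:y→29,j→29,t→47,9→48 30:y→21,j→48,t→32,9→30 31:y→49,j→23,t→44,9→31 32:y→26,j→28,t→32,9→50 33:y→51,j→35,t→33,9→36 34:y→24,j→23,t→52,9→34 35:y→35,j→35,t→22,9→53 36:y→54,j→22,t→36,9→36 37:y→37,j→37,t→55,9→27 38:y→55,j→56,t→38,9→36 39:y→39,j→40,t→22,9→57 40:y→22,j→40,t→22,9→58 41:y→41,j→58,t→41,9→22 42:y→59,j→42,t→22,9→42 43:y→46,j→43,t→22,9→60 44:y→41,j→60,t→44,9→22 45:y→45,j→61,t→45,9→22 46:y→62,j→46,t→22,9→63 47:y→47,j→35,t→47,9→64 48:y→37,j→48,t→65,9→48 49:y→49,j→40,t→41,9→41 50:y→49,j→42,t→44,9→50 51:y→51,j→35,t→47,9→66 52:y→24,j→42,t→52,9→50 53:y→62,j→22,t→22,9→53 54:y→54,j→22,t→54,9→67 55:y→55,j→68,t→55,9→67 56:y→69,j→56,t→22,9→53 57:y→57,j→58,t→22,9→22 58:y→22,j→58,t→22,9→22 59:y→62,j→40,t→22,9→70 60:y→70,j→60,t→22,9→22 61:y→63,j→61,t→22,9→22 62:y→62,j→22,t→22,9→71 63:y→71,j→63,t→22,9→22 64:y→72,j→22,t→67,9→64 65:y→55,j→56,t→65,9→64 66:y→54,j→22,t→73,9→66 67:y→67,j→22,t→67,9→22 68:y→69,j→68,t→22,9→71 69:y→62,j→69,t→22,9→71 70:y→71,j→58,t→22,9→22 71:y→71,j→22,t→22,9→22 72:y→72,j→22,t→67,9→67 73:y→54,j→22,t→73,9→64 [Hopcroft].
'tjt': |S_i|=[84, 64, 26, 2] end={s40,s42} — reject; 3/3 single-dels accept.
'9y99': run [84, 63, 37, 17, 1] end={s40} ∉↓L; 4/4 del acc.
'jjt9j': run [84, 78, 54, 31, 14, 1] end={s40} ∉↓L; 5/5 single-dels accept.
't9yjy': |S_i|=[84, 64, 38, 20, 3, 1] end={s40} ∉↓L; 5/5 del acc.
'yyt9t9': N↓-sim [84, 79, 65, 49, 28, 12, 1] end={s40} rej; 6/6 deletions ∈↓L.
'9tjyyj': N↓-sim [84, 63, 45, 21, 13, 6, 1] end={s40} rej; 6/6 del acc.
6 words, ⪯-incomp.


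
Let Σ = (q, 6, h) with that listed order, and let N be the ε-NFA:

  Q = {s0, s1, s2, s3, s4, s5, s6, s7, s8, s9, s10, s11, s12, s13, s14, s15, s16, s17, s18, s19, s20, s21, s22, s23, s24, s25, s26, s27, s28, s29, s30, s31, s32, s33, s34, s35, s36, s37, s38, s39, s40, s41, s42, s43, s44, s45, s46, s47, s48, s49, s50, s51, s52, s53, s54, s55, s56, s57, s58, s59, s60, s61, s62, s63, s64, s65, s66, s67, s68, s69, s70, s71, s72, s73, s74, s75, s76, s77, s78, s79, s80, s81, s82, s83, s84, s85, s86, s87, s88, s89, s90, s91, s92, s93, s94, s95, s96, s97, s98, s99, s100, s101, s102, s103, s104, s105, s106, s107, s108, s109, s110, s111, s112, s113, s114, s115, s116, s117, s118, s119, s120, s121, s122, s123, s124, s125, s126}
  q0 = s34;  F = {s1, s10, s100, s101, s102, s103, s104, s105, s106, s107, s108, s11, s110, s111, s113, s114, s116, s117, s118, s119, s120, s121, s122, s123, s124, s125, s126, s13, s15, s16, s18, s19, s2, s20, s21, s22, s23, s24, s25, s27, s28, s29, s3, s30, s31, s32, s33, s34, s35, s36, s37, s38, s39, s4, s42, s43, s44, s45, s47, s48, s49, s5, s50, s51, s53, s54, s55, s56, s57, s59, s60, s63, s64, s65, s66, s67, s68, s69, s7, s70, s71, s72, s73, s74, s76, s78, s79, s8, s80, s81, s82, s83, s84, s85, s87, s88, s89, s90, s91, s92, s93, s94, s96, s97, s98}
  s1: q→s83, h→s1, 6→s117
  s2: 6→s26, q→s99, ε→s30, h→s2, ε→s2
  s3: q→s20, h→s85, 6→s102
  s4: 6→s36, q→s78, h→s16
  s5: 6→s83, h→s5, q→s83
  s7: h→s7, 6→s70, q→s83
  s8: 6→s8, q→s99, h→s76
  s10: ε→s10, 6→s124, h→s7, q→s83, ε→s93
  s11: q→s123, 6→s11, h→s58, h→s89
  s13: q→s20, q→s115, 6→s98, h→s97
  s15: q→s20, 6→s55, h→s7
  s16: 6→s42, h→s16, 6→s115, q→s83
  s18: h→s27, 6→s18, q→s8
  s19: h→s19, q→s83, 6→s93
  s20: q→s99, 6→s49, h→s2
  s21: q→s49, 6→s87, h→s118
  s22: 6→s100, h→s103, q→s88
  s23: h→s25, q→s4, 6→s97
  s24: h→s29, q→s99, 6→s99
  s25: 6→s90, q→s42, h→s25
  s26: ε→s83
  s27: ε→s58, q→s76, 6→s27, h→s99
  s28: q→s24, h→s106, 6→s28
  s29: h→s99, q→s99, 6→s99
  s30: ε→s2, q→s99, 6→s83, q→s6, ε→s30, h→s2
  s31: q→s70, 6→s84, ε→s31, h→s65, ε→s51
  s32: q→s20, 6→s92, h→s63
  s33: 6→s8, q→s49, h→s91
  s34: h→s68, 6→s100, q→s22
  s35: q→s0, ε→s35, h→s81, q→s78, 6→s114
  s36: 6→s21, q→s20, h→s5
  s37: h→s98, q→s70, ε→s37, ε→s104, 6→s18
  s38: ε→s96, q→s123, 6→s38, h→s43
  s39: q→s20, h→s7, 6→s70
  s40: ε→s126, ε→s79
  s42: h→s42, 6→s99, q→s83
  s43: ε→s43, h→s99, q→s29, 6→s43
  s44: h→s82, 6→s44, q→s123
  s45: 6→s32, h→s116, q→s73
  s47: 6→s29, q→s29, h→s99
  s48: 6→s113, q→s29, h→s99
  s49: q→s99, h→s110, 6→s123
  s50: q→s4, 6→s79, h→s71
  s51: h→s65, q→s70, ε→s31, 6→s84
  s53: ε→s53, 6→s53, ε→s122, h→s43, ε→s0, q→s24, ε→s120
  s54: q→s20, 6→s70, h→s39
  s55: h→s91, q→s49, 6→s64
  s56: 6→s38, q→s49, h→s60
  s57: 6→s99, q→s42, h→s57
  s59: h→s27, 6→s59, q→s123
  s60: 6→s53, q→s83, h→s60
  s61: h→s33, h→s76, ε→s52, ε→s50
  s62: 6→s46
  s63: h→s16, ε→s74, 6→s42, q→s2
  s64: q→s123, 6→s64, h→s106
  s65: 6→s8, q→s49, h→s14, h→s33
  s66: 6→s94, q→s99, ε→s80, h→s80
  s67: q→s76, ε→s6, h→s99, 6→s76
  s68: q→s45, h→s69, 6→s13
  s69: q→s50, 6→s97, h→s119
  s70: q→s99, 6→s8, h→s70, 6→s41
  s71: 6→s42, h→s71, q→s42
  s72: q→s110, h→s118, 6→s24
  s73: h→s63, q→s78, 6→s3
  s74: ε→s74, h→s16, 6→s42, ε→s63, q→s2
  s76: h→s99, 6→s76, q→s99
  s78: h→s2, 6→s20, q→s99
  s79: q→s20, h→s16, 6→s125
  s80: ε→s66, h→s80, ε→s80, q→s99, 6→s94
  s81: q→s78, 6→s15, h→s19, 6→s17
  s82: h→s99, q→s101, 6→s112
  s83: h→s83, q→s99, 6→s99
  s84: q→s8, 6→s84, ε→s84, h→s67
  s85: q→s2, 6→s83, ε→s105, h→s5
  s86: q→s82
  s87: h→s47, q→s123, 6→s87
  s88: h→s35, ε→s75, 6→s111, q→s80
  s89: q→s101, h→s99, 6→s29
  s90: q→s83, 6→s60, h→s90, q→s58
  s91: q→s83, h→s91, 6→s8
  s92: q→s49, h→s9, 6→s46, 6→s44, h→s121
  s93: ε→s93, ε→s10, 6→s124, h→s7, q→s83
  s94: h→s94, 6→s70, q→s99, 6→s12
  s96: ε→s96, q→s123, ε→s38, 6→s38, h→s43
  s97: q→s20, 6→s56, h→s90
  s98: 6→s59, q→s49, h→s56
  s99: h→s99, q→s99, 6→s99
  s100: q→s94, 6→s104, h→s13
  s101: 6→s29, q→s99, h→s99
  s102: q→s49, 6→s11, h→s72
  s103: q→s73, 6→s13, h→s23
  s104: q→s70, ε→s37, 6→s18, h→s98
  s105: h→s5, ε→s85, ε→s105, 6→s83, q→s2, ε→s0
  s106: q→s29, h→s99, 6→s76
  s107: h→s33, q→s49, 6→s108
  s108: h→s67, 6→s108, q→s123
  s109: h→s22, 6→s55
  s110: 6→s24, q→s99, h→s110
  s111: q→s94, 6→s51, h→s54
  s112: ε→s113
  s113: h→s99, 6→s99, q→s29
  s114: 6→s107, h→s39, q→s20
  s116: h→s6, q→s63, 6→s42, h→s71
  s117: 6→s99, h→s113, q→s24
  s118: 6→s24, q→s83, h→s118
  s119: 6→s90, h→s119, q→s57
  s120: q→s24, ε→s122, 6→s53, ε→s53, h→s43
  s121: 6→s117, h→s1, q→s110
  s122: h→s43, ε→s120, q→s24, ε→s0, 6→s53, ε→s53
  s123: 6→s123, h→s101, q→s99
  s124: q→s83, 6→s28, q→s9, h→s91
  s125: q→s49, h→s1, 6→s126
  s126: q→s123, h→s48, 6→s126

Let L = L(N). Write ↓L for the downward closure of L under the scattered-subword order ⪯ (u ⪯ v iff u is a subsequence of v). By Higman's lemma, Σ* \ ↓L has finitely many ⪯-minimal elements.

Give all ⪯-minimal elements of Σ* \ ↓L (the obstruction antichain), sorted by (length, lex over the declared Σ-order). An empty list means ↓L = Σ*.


|Q|=127, |F|=105, |δ|=386 (48 ε).
min D↑ (96 st, q0=0, F={16}): 0:q→1,6→2,h→3 1:q→4,6→2,h→5 2:q→6,6→7,h→8 3:q→9,6→8,h→10 4:q→11,6→12,h→13 5:q→14,6→8,h→15 6:q→16,6→17,h→6 7:q→17,6→18,h→19 8:q→20,6→19,h→21 9:q→14,6→22,h→23 10:q→24,6→21,h→25 11:q→16,6→6,h→11 12:q→6,6→26,h→27 13:q→28,6→29,h→30 14:q→28,6→31,h→32 15:q→33,6→21,h→34 16:q→16,6→16,h→16 17:q→16,6→35,h→17 18:q→35,6→18,h→36 19:q→37,6→38,h→39 20:q→16,6→37,h→40 21:q→20,6→39,h→41 22:q→20,6→42,h→32 23:q→32,6→43,h→44 24:q→33,6→45,h→44 25:q→46,6→41,h→25 26:q→17,6→47,h→48 27:q→20,6→17,h→49 28:q→16,6→20,h→40 29:q→20,6→50,h→49 30:q→28,6→51,h→52 31:q→20,6→53,h→54 32:q→40,6→43,h→55 33:q→28,6→56,h→55 34:q→43,6→41,h→34 35:q→16,6→35,h→57 36:q→57,6→36,h→16 37:q→16,6→58,h→59 38:q→58,6→38,h→36 39:q→37,6→60,h→61 40:q→16,6→62,h→40 41:q→62,6→61,h→41 42:q→37,6→63,h→64 43:q→62,6→16,h→43 44:q→43,6→43,h→44 45:q→20,6→65,h→55 46:q→43,6→16,h→46 47:q→35,6→47,h→66 48:q→37,6→35,h→67 49:q→20,6→17,h→68 50:q→37,6→69,h→67 51:q→20,6→70,h→68 52:q→62,6→71,h→52 53:q→37,6→72,h→73 54:q→40,6→62,h→74 55:q→62,6→43,h→55 56:q→20,6→75,h→74 57:q→16,6→57,h→16 58:q→16,6→58,h→76 59:q→16,6→77,h→59 60:q→58,6→60,h→78 61:q→62,6→79,h→61 62:q→16,6→16,h→62 63:q→58,6→63,h→80 64:q→59,6→81,h→82 65:q→37,6→83,h→82 66:q→57,6→57,h→16 67:q→37,6→35,h→84 68:q→62,6→17,h→68 69:q→58,6→69,h→66 70:q→37,6→85,h→84 71:q→62,6→86,h→68 72:q→58,6→72,h→87 73:q→59,6→77,h→88 74:q→62,6→62,h→74 75:q→37,6→89,h→88 76:q→16,6→90,h→16 77:q→16,6→16,h→90 78:q→90,6→78,h→16 79:q→77,6→79,h→78 80:q→76,6→91,h→16 81:q→77,6→16,h→91 82:q→62,6→81,h→82 83:q→58,6→83,h→92 84:q→62,6→35,h→84 85:q→58,6→85,h→93 86:q→62,6→94,h→84 87:q→76,6→90,h→16 88:q→62,6→77,h→88 89:q→58,6→89,h→95 90:q→16,6→16,h→16 91:q→90,6→16,h→16 92:q→90,6→91,h→16 93:q→90,6→57,h→16 94:q→77,6→94,h→93 95:q→90,6→90,h→16 [Hopcroft].
'6qq': |S_i|=[119, 96, 22, 2] end={s6,s99} ∉↓L; 3/3 del acc.
'qqqq': N↓-sim [119, 115, 74, 24, 2] end={s6,s99} — reject; 4/4 single-dels accept.
'666hh': N↓-sim [119, 96, 69, 38, 16, 1] end={s99} ∉↓L; 5/5 single-dels accept.
'hqh66': |S_i|=[119, 107, 57, 35, 10, 1] end={s99} rej; 5/5 single-dels accept.
'hhhq6': N↓-sim [119, 107, 87, 49, 9, 1] end={s99} rej; 5/5 single-dels accept.
'qq6h6q': run [119, 115, 74, 61, 38, 14, 1] end={s99} ∉↓L; 6/6 deletions ∈↓L.
6 words, ⪯-incomp.

A = [6qq, qqqq, 666hh, hqh66, hhhq6, qq6h6q].


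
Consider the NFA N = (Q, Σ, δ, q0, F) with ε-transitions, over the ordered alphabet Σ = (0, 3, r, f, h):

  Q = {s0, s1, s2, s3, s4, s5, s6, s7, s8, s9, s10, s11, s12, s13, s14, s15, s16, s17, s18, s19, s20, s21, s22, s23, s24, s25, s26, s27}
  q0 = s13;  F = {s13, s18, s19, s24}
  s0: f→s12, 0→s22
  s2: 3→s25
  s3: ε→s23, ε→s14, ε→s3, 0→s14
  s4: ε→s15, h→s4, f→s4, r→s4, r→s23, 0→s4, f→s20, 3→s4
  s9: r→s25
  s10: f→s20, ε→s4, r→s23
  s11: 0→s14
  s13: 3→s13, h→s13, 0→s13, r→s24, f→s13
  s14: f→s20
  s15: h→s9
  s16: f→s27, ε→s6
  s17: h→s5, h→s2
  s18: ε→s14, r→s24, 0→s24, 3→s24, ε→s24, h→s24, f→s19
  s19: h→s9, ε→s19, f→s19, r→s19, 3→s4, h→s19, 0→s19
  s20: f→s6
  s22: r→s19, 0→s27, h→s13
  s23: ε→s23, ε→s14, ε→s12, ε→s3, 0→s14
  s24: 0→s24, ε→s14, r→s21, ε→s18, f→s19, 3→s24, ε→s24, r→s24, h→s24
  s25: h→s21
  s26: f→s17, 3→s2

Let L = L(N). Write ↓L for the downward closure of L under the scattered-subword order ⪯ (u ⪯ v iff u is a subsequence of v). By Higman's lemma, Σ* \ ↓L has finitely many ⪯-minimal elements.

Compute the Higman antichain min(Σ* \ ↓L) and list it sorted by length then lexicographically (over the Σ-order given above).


min(Σ*\↓L) = [rf3].

|Q|=28, |F|=4, |δ|=66 (16 ε).
min D↑ (4 st, q0=0, F={3}): 0:0→0,3→0,r→1,f→0,h→0 1:0→1,3→1,r→1,f→2,h→1 2:0→2,3→3,r→2,f→2,h→2 3:0→3,3→3,r→3,f→3,h→3 (ε-aug+det+¬).
'rf3': |S_i|=[15, 14, 12, 11] end={s12,s14,s15,s20,s21,s23,s25,s3,s4,s6,s9} rej; 3/3 single-dels accept.
1 obstructions.


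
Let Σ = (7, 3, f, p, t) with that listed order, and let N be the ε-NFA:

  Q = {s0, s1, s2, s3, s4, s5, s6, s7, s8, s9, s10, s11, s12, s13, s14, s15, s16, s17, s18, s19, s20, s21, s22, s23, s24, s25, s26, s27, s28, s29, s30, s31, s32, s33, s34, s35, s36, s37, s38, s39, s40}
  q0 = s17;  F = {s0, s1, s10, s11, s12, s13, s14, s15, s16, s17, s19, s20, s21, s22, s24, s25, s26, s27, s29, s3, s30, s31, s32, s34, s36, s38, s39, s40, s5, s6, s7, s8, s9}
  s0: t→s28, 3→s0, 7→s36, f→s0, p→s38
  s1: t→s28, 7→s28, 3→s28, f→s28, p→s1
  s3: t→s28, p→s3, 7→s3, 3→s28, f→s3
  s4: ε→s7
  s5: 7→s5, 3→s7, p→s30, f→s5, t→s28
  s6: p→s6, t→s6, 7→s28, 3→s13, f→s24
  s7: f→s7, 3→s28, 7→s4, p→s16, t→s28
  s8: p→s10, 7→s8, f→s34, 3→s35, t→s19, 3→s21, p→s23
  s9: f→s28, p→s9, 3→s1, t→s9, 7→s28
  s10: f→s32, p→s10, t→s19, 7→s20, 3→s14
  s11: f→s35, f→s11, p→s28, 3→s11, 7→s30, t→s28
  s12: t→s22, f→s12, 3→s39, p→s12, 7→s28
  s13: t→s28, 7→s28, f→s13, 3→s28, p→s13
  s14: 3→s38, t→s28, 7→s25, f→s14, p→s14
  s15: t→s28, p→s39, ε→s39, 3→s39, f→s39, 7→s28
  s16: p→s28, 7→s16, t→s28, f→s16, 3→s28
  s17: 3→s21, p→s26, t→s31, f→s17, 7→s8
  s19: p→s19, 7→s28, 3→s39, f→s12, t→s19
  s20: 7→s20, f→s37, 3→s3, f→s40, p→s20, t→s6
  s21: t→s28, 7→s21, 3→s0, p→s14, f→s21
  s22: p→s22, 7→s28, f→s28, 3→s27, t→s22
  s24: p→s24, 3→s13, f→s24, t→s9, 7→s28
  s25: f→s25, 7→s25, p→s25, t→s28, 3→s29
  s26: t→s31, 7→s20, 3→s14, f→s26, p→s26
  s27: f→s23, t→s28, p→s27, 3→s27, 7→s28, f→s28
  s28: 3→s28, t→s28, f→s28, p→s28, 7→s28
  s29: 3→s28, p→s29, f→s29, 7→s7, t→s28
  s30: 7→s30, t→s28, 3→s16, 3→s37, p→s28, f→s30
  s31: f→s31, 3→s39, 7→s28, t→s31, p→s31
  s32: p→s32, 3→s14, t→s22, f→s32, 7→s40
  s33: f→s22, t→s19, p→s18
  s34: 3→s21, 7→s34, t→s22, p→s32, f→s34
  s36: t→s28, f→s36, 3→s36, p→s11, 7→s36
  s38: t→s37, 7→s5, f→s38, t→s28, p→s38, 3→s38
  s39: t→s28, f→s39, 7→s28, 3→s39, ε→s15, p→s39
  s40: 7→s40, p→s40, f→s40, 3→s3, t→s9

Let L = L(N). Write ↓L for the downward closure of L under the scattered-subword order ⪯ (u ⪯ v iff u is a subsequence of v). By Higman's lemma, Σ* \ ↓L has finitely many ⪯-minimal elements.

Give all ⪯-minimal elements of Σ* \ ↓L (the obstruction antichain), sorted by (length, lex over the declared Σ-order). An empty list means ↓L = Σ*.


min(Σ*\↓L) = [3t, t7, 7ftf, p733, 337pp].

|Q|=41, |F|=33, |δ|=183 (3 ε).
min D↑ (33 st, q0=0, F={10}): 0:7→1,3→2,f→0,p→3,t→4 1:7→1,3→2,f→5,p→6,t→7 2:7→2,3→8,f→2,p→9,t→10 3:7→11,3→9,f→3,p→3,t→4 4:7→10,3→12,f→4,p→4,t→4 5:7→5,3→2,f→5,p→13,t→14 6:7→11,3→9,f→13,p→6,t→7 7:7→10,3→12,f→15,p→7,t→7 8:7→16,3→8,f→8,p→17,t→10 9:7→18,3→17,f→9,p→9,t→10 10:7→10,3→10,f→10,p→10,t→10 11:7→11,3→19,f→20,p→11,t→21 12:7→10,3→12,f→12,p→12,t→10 13:7→20,3→9,f→13,p→13,t→14 14:7→10,3→22,f→10,p→14,t→14 15:7→10,3→12,f→15,p→15,t→14 16:7→16,3→16,f→16,p→23,t→10 17:7→24,3→17,f→17,p→17,t→10 18:7→18,3→25,f→18,p→18,t→10 19:7→19,3→10,f→19,p→19,t→10 20:7→20,3→19,f→20,p→20,t→26 21:7→10,3→27,f→28,p→21,t→21 22:7→10,3→22,f→10,p→22,t→10 23:7→29,3→23,f→23,p→10,t→10 24:7→24,3→30,f→24,p→29,t→10 25:7→30,3→10,f→25,p→25,t→10 26:7→10,3→31,f→10,p→26,t→26 27:7→10,3→10,f→27,p→27,t→10 28:7→10,3→27,f→28,p→28,t→26 29:7→29,3→32,f→29,p→10,t→10 30:7→30,3→10,f→30,p→32,t→10 31:7→10,3→10,f→10,p→31,t→10 32:7→32,3→10,f→32,p→10,t→10 [Hopcroft].
'3t': N↓-sim [38, 23, 2] end={s28,s37} rej; 2/2 deletions ∈↓L.
't7': |S_i|=[38, 15, 1] end={s28} ∉↓L; 2/2 deletions ∈↓L.
'7ftf': |S_i|=[38, 35, 30, 7, 2] end={s23,s28} — reject; 4/4 deletions ∈↓L.
'p733': |S_i|=[38, 32, 17, 9, 1] end={s28} rej; 4/4 del acc.
'337pp': run [38, 23, 17, 10, 6, 1] end={s28} rej; 5/5 del acc.
5 minimals (antichain).


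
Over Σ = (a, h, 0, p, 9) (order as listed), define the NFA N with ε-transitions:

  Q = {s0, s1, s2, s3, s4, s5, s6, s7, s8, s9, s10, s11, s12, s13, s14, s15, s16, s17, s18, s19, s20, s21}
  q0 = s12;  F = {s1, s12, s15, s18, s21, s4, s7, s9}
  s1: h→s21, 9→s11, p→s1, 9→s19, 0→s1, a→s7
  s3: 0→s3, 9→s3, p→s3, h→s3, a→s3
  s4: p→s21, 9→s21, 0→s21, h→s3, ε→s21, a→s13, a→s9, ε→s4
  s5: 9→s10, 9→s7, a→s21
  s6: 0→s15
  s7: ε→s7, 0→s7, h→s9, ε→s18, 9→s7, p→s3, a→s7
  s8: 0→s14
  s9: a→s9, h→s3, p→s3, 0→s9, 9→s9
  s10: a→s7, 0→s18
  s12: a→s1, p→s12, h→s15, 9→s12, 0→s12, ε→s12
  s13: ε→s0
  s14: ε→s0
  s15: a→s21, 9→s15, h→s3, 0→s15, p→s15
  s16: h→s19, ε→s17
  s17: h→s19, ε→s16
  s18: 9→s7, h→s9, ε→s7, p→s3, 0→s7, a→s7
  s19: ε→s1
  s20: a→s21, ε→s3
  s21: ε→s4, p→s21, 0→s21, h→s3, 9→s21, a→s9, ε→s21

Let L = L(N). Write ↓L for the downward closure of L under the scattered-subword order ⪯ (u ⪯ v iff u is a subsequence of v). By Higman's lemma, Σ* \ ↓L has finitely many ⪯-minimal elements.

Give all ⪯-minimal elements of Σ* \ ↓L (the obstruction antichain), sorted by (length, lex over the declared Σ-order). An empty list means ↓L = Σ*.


min(Σ*\↓L) = [hh, aap].

|Q|=22, |F|=8, |δ|=71 (14 ε).
min D↑ (7 st, q0=0, F={5}): 0:a→1,h→2,0→0,p→0,9→0 1:a→3,h→4,0→1,p→1,9→1 2:a→4,h→5,0→2,p→2,9→2 3:a→3,h→6,0→3,p→5,9→3 4:a→6,h→5,0→4,p→4,9→4 5:a→5,h→5,0→5,p→5,9→5 6:a→6,h→5,0→6,p→5,9→6 [Hopcroft].
'hh': |S_i|=[13, 7, 1] end={s3} ∉↓L; 2/2 single-dels accept.
'aap': N↓-sim [13, 11, 6, 1] end={s3} — reject; 3/3 del acc.
2 words, ⪯-incomp.
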